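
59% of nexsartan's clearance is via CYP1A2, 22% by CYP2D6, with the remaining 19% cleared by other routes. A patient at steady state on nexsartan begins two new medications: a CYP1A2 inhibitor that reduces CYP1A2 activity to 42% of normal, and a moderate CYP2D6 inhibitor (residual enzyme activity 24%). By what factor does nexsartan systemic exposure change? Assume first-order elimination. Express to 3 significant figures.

2.04

CYP1A2: 0.59 × 0.42 = 0.2478
CYP2D6: 0.22 × 0.24 = 0.0528
Other: 0.19 (unchanged)
CL_new/CL_old = 0.2478 + 0.0528 + 0.19 = 0.4906.
Systemic exposure ∝ 1/CL: fold-change = 1 / 0.4906 = 2.04.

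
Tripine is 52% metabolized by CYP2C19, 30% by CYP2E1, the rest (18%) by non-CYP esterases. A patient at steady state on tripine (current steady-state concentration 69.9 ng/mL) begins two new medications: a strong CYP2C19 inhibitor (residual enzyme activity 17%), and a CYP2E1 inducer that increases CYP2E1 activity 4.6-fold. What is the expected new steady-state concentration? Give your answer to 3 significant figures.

CYP2C19: 0.52 × 0.17 = 0.0884
CYP2E1: 0.3 × 4.6 = 1.38
Other: 0.18 (unchanged)
CL_new/CL_old = 0.0884 + 1.38 + 0.18 = 1.6484.
Steady-state concentration ∝ 1/CL: new value = 69.9 / 1.6484 = 42.4 ng/mL.

42.4 ng/mL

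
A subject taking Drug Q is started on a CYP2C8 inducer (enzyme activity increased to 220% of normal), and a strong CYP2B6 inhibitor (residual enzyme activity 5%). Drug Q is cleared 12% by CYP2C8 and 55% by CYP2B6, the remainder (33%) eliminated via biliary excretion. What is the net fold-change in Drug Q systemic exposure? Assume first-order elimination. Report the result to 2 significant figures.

CYP2C8: 0.12 × 2.2 = 0.264
CYP2B6: 0.55 × 0.05 = 0.0275
Other: 0.33 (unchanged)
CL_new/CL_old = 0.264 + 0.0275 + 0.33 = 0.6215.
Net systemic exposure ratio = 1 / 0.6215 = 1.6.

1.6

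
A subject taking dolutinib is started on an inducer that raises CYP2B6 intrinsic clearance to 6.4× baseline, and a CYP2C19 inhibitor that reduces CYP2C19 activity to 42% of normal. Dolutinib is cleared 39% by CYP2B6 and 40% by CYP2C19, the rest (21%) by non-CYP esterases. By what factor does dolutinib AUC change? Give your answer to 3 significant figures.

CYP2B6: 0.39 × 6.4 = 2.496
CYP2C19: 0.4 × 0.42 = 0.168
Other: 0.21 (unchanged)
CL_new/CL_old = 2.496 + 0.168 + 0.21 = 2.874.
AUC ∝ 1/CL: fold-change = 1 / 2.874 = 0.348.

0.348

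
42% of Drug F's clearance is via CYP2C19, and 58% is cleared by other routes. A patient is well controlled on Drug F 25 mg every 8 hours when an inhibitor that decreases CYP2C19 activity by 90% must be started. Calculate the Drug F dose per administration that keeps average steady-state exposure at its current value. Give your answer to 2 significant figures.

16 mg

The CYP2C19 pathway (42% of clearance) falls to 0.1× activity: 0.42 × 0.1 = 0.042.
The remaining 58% of clearance is unaffected.
CL_new/CL_old = 0.042 + 0.58 = 0.622.
To maintain the same steady-state level, dose must scale with clearance: new dose = 25 × 0.622 = 16 mg.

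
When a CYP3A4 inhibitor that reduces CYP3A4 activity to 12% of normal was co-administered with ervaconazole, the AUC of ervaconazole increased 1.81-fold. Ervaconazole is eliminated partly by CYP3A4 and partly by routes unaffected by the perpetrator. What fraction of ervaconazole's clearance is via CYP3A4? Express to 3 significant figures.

Let x = fm,CYP3A4. Because AUC ∝ 1/CL, relative clearance fell to 1/1.81 = 0.5525.
Setting x·0.12 + (1 − x) = 0.5525 and solving: x = (0.5525 − 1)/(0.12 − 1) = 0.509.

0.509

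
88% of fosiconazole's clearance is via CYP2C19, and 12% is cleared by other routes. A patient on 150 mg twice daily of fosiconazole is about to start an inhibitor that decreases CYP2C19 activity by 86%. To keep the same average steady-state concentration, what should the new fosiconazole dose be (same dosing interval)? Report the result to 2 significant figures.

36 mg

The CYP2C19 pathway (88% of clearance) drops to 0.14× activity: 0.88 × 0.14 = 0.1232.
The remaining 12% of clearance is unaffected.
CL_new/CL_old = 0.1232 + 0.12 = 0.2432.
Css,avg = (dose rate)/CL, so holding Css fixed requires dose ∝ CL: 150 × 0.2432 = 36 mg.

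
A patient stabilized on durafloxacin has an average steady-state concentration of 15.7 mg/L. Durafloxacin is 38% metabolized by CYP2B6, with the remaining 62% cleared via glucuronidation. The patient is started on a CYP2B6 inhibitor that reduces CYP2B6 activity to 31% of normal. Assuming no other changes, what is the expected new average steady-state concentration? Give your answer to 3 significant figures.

21.3 mg/L

The CYP2B6 pathway (38% of clearance) is reduced to 0.31× activity: 0.38 × 0.31 = 0.1178.
Non-CYP routes (62%) are unchanged.
New clearance relative to baseline: 0.1178 + 0.62 = 0.7378.
With dosing unchanged, average steady-state concentration scales as 1/CL: 15.7 / 0.7378 = 21.3 mg/L.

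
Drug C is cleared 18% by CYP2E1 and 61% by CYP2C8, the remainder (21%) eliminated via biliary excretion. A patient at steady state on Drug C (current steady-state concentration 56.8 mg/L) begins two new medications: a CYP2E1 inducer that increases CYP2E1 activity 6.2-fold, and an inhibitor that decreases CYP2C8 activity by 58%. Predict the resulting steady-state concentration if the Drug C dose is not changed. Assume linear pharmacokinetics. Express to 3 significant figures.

The CYP2E1 pathway (18% of clearance) rises to 6.2× activity: 0.18 × 6.2 = 1.116.
The CYP2C8 pathway (61% of clearance) falls to 0.42× activity: 0.61 × 0.42 = 0.2562.
Non-CYP routes (21%) are unchanged.
CL_new/CL_old = 1.116 + 0.2562 + 0.21 = 1.5822.
New steady-state concentration = 56.8 / 1.5822 = 35.9 mg/L (concentration scales inversely with clearance).

35.9 mg/L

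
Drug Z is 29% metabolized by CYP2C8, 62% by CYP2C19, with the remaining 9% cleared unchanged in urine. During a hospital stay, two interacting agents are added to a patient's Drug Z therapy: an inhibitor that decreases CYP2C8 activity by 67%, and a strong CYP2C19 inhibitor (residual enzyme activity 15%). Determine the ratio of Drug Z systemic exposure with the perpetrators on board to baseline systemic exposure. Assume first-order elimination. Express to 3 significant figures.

3.59

The CYP2C8 pathway (29% of clearance) falls to 0.33× activity: 0.29 × 0.33 = 0.0957.
The CYP2C19 pathway (62% of clearance) falls to 0.15× activity: 0.62 × 0.15 = 0.093.
Non-CYP routes (9%) are unchanged.
Relative clearance = 0.0957 + 0.093 + 0.09 = 0.2787.
Systemic exposure ∝ 1/CL: fold-change = 1 / 0.2787 = 3.59.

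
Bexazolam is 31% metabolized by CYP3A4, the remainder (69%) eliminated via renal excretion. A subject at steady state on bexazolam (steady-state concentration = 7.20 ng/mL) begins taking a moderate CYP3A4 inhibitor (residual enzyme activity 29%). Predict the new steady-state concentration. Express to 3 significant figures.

CYP3A4: 0.31 × 0.29 = 0.0899
Other: 0.69 (unchanged)
New clearance relative to baseline: 0.0899 + 0.69 = 0.7799.
Steady-state concentration ∝ 1/CL, so new value = 7.20 / 0.7799 = 9.23 ng/mL.

9.23 ng/mL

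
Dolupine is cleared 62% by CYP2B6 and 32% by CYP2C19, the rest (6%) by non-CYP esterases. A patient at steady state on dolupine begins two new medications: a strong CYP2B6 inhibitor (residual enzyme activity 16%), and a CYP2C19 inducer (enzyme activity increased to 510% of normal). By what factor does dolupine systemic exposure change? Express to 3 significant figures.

The CYP2B6 pathway (62% of clearance) drops to 0.16× activity: 0.62 × 0.16 = 0.0992.
The CYP2C19 pathway (32% of clearance) rises to 5.1× activity: 0.32 × 5.1 = 1.632.
Non-CYP routes (6%) are unchanged.
CL_new/CL_old = 0.0992 + 1.632 + 0.06 = 1.7912.
Because systemic exposure varies inversely with clearance, the combined effect is 1 / 1.7912 = 0.558.

0.558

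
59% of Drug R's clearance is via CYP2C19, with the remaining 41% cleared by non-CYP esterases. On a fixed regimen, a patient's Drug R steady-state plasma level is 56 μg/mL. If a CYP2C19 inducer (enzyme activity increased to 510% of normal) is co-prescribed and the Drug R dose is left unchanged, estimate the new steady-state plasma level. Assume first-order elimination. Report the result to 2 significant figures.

CYP2C19: 0.59 × 5.1 = 3.009
Other: 0.41 (unchanged)
CL_new/CL_old = 3.009 + 0.41 = 3.419.
Steady-state plasma level ∝ 1/CL, so new value = 56 / 3.419 = 16 μg/mL.

16 μg/mL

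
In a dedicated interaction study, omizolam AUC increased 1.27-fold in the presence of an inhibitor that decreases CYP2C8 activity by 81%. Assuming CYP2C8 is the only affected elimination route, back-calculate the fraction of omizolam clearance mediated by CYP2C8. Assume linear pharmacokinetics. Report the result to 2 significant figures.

0.26

Call the CYP2C8 fraction fm. After the interaction, CL_new/CL_old = fm × 0.19 + (1 − fm).
AUC ratio = 1 / (new CL fraction), so new CL fraction = 1 / 1.27 = 0.7874.
fm × 0.19 + 1 − fm = 0.7874  ⇒  fm × (0.19 − 1) = −0.2126  ⇒  fm = 0.26.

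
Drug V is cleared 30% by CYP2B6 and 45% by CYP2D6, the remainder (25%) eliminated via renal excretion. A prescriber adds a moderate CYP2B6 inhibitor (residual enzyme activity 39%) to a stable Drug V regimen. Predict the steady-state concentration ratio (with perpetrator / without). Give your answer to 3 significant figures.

1.22

CYP2B6: 0.3 × 0.39 = 0.117
CYP2D6: 0.45 (unchanged)
Other: 0.25 (unchanged)
Relative clearance = 0.117 + 0.45 + 0.25 = 0.817.
Steady-state concentration is inversely proportional to clearance, so the fold-change is 1 / 0.817 = 1.22.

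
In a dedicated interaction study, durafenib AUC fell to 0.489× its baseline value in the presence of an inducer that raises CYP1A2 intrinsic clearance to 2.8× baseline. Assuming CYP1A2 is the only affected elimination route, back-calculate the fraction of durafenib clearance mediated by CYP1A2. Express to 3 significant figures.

CL'/CL = 1 / 0.489 = 2.045
2.8·fm + (1 − fm) = 2.045
fm = (2.045 − 1) / (2.8 − 1) = 0.581

0.581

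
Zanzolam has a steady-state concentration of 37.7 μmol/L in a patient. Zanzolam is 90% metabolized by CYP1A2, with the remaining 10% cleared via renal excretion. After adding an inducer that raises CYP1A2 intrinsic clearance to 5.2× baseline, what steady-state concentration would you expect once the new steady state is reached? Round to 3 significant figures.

7.89 μmol/L

CYP1A2: 0.9 × 5.2 = 4.68
Other: 0.1 (unchanged)
New clearance relative to baseline: 4.68 + 0.1 = 4.78.
With dosing unchanged, steady-state concentration scales as 1/CL: 37.7 / 4.78 = 7.89 μmol/L.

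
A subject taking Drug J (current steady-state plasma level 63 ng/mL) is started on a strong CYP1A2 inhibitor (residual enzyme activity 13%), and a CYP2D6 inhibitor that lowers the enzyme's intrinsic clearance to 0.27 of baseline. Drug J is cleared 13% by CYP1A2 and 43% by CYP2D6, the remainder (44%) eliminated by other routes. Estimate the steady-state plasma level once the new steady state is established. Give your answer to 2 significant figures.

1.1 × 10² ng/mL

The CYP1A2 pathway (13% of clearance) drops to 0.13× activity: 0.13 × 0.13 = 0.0169.
The CYP2D6 pathway (43% of clearance) falls to 0.27× activity: 0.43 × 0.27 = 0.1161.
The remaining 44% of clearance is unaffected.
Relative clearance = 0.0169 + 0.1161 + 0.44 = 0.573.
Dividing the baseline by the relative clearance: 63 / 0.573 = 1.1 × 10² ng/mL.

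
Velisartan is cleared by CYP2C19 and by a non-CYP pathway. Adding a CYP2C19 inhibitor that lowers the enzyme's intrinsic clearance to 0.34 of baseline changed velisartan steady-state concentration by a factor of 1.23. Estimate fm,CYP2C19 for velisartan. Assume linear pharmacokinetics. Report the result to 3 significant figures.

Write x for the fraction cleared via CYP2C19. The observed steady-state concentration change means clearance fell to 1/1.23 = 0.813 of baseline.
Setting x·0.34 + (1 − x) = 0.813 and solving: x = (0.813 − 1)/(0.34 − 1) = 0.283.

0.283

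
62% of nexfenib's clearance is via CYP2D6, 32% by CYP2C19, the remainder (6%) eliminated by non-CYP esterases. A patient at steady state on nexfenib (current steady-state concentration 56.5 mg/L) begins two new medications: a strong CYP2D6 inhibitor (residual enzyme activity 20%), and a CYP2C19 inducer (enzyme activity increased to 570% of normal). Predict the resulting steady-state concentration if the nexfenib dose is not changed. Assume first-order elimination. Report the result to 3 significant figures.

The CYP2D6 pathway (62% of clearance) is reduced to 0.2× activity: 0.62 × 0.2 = 0.124.
The CYP2C19 pathway (32% of clearance) increases to 5.7× activity: 0.32 × 5.7 = 1.824.
The remaining 6% of clearance is unaffected.
New clearance relative to baseline: 0.124 + 1.824 + 0.06 = 2.008.
Dividing the baseline by the relative clearance: 56.5 / 2.008 = 28.1 mg/L.

28.1 mg/L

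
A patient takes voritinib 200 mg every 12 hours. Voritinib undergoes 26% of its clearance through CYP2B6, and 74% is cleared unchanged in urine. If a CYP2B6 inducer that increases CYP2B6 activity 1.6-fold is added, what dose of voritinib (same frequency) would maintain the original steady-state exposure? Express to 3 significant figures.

CYP2B6: 0.26 × 1.6 = 0.416
Other: 0.74 (unchanged)
New clearance relative to baseline: 0.416 + 0.74 = 1.156.
To maintain the same steady-state level, dose must scale with clearance: new dose = 200 × 1.156 = 231 mg.

231 mg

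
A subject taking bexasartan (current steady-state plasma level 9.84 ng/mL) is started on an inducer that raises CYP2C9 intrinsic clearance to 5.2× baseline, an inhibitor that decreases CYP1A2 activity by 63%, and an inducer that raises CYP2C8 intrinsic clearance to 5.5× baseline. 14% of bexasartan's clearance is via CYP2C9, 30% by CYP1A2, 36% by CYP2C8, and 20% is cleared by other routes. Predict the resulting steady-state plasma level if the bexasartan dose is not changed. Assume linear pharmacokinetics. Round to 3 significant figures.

3.26 ng/mL

The CYP2C9 pathway (14% of clearance) increases to 5.2× activity: 0.14 × 5.2 = 0.728.
The CYP1A2 pathway (30% of clearance) is reduced to 0.37× activity: 0.3 × 0.37 = 0.111.
The CYP2C8 pathway (36% of clearance) increases to 5.5× activity: 0.36 × 5.5 = 1.98.
Non-CYP routes (20%) are unchanged.
CL_new/CL_old = 0.728 + 0.111 + 1.98 + 0.2 = 3.019.
New steady-state plasma level = 9.84 / 3.019 = 3.26 ng/mL (concentration scales inversely with clearance).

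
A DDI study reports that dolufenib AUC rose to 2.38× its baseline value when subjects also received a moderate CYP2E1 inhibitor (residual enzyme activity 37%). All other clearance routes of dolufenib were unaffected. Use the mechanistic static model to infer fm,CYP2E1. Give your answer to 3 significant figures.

CL'/CL = 1 / 2.38 = 0.4202
0.37·fm + (1 − fm) = 0.4202
fm = (0.4202 − 1) / (0.37 − 1) = 0.920

0.920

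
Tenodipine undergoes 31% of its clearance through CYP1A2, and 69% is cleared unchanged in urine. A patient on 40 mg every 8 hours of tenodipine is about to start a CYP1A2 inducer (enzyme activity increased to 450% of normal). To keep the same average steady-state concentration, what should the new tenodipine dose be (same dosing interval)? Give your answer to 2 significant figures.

CYP1A2: 0.31 × 4.5 = 1.395
Other: 0.69 (unchanged)
Relative clearance = 1.395 + 0.69 = 2.085.
Exposure is unchanged when dose changes in proportion to clearance. New dose = 40 mg × 2.085 = 83 mg.

83 mg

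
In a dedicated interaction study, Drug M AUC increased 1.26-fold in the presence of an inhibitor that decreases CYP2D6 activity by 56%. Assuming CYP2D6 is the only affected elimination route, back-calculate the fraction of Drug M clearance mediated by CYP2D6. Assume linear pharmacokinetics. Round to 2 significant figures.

Call the CYP2D6 fraction fm. After the interaction, CL_new/CL_old = fm × 0.44 + (1 − fm).
AUC ratio = 1 / (new CL fraction), so new CL fraction = 1 / 1.26 = 0.7937.
fm × 0.44 + 1 − fm = 0.7937  ⇒  fm × (0.44 − 1) = −0.2063  ⇒  fm = 0.37.

0.37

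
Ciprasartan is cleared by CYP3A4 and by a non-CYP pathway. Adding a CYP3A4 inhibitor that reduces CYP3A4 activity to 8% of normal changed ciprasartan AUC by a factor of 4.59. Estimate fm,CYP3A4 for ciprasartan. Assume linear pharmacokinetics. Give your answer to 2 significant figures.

0.85

Call the CYP3A4 fraction fm. After the interaction, CL_new/CL_old = fm × 0.08 + (1 − fm).
AUC ratio = 1 / (new CL fraction), so new CL fraction = 1 / 4.59 = 0.2179.
fm × 0.08 + 1 − fm = 0.2179  ⇒  fm × (0.08 − 1) = −0.7821  ⇒  fm = 0.85.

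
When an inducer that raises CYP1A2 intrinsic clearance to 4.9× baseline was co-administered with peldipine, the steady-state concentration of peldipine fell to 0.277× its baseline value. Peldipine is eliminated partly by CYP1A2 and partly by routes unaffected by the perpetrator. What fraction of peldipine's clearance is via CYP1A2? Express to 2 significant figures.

CL'/CL = 1 / 0.277 = 3.61
4.9·fm + (1 − fm) = 3.61
fm = (3.61 − 1) / (4.9 − 1) = 0.67

0.67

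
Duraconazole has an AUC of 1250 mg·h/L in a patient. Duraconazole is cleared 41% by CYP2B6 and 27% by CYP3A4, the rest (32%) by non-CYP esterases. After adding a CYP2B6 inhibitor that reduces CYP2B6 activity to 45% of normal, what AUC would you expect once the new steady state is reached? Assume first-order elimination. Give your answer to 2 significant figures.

1.6 × 10³ mg·h/L

The CYP2B6 pathway (41% of clearance) is reduced to 0.45× activity: 0.41 × 0.45 = 0.1845.
CYP3A4 (27%) and the residual 32% are unaffected.
Relative clearance = 0.1845 + 0.27 + 0.32 = 0.7745.
With dosing unchanged, AUC scales as 1/CL: 1250 / 0.7745 = 1.6 × 10³ mg·h/L.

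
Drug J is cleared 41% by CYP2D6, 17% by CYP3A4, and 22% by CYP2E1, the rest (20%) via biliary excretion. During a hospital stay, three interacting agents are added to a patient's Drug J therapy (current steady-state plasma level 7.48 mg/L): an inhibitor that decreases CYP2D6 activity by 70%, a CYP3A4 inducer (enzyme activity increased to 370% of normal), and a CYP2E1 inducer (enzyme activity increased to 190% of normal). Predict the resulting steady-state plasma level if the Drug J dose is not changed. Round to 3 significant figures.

5.46 mg/L

CYP2D6: 0.41 × 0.3 = 0.123
CYP3A4: 0.17 × 3.7 = 0.629
CYP2E1: 0.22 × 1.9 = 0.418
Other: 0.2 (unchanged)
New clearance relative to baseline: 0.123 + 0.629 + 0.418 + 0.2 = 1.37.
Steady-state plasma level ∝ 1/CL: new value = 7.48 / 1.37 = 5.46 mg/L.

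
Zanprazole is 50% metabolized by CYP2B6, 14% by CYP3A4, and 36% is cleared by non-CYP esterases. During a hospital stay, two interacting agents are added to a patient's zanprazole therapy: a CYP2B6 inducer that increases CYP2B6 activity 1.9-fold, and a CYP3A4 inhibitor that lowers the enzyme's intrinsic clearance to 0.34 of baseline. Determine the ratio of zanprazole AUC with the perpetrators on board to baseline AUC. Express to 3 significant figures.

0.737

The CYP2B6 pathway (50% of clearance) rises to 1.9× activity: 0.5 × 1.9 = 0.95.
The CYP3A4 pathway (14% of clearance) drops to 0.34× activity: 0.14 × 0.34 = 0.0476.
The remaining 36% of clearance is unaffected.
New clearance relative to baseline: 0.95 + 0.0476 + 0.36 = 1.3576.
Net AUC ratio = 1 / 1.3576 = 0.737.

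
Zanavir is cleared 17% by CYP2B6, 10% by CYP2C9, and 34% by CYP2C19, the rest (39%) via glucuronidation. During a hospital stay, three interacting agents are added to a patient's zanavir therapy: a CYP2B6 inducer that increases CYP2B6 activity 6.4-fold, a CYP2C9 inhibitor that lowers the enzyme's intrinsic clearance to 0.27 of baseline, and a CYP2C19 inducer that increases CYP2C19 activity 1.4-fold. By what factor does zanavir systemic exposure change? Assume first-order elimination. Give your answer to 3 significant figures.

0.505

CYP2B6: 0.17 × 6.4 = 1.088
CYP2C9: 0.1 × 0.27 = 0.027
CYP2C19: 0.34 × 1.4 = 0.476
Other: 0.39 (unchanged)
Relative clearance = 1.088 + 0.027 + 0.476 + 0.39 = 1.981.
Systemic exposure ∝ 1/CL: fold-change = 1 / 1.981 = 0.505.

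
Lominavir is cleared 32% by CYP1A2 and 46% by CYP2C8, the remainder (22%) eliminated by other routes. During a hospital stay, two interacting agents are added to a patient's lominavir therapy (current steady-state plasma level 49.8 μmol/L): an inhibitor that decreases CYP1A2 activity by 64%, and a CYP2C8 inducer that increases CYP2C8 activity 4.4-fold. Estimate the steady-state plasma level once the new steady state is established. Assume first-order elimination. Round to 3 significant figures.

CYP1A2: 0.32 × 0.36 = 0.1152
CYP2C8: 0.46 × 4.4 = 2.024
Other: 0.22 (unchanged)
CL_new/CL_old = 0.1152 + 2.024 + 0.22 = 2.3592.
New steady-state plasma level = 49.8 / 2.3592 = 21.1 μmol/L (concentration scales inversely with clearance).

21.1 μmol/L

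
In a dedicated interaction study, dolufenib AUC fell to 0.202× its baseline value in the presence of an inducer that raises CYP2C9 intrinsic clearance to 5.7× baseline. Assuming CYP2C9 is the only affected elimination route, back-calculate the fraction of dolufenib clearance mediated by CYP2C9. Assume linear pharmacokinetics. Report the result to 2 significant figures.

Write x for the fraction cleared via CYP2C9. The observed AUC change means clearance rose to 1/0.202 = 4.95 of baseline.
Setting x·5.7 + (1 − x) = 4.95 and solving: x = (4.95 − 1)/(5.7 − 1) = 0.84.

0.84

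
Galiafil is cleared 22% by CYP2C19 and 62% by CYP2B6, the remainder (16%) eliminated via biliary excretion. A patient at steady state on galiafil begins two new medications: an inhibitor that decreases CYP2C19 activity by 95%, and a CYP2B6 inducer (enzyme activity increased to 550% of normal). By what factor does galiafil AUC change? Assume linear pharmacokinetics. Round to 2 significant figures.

0.28

The CYP2C19 pathway (22% of clearance) falls to 0.05× activity: 0.22 × 0.05 = 0.011.
The CYP2B6 pathway (62% of clearance) rises to 5.5× activity: 0.62 × 5.5 = 3.41.
Non-CYP routes (16%) are unchanged.
CL_new/CL_old = 0.011 + 3.41 + 0.16 = 3.581.
Because AUC varies inversely with clearance, the combined effect is 1 / 3.581 = 0.28.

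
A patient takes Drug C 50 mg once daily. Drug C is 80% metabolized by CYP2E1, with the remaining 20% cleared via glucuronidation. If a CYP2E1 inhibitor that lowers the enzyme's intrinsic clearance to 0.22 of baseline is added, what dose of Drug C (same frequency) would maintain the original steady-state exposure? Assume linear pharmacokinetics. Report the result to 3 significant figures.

18.8 mg

CYP2E1: 0.8 × 0.22 = 0.176
Other: 0.2 (unchanged)
Relative clearance = 0.176 + 0.2 = 0.376.
Exposure is unchanged when dose changes in proportion to clearance. New dose = 50 mg × 0.376 = 18.8 mg.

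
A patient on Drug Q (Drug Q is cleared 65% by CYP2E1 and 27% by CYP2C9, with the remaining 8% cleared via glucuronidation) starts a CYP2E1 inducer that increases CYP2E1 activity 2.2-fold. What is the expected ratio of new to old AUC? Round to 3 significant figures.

0.562

The CYP2E1 pathway (65% of clearance) is boosted to 2.2× activity: 0.65 × 2.2 = 1.43.
CYP2C9 (27%) and the residual 8% are unaffected.
Relative clearance = 1.43 + 0.27 + 0.08 = 1.78.
AUC ratio = CL_old/CL_new = 1 / 1.78 = 0.562.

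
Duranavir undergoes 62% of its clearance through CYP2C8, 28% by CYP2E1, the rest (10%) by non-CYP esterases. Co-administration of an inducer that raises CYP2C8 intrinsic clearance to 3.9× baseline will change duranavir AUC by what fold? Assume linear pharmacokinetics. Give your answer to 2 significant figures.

The CYP2C8 pathway (62% of clearance) increases to 3.9× activity: 0.62 × 3.9 = 2.418.
CYP2E1 (28%) and the residual 10% are unaffected.
Relative clearance = 2.418 + 0.28 + 0.1 = 2.798.
AUC is inversely proportional to clearance, so the fold-change is 1 / 2.798 = 0.36.

0.36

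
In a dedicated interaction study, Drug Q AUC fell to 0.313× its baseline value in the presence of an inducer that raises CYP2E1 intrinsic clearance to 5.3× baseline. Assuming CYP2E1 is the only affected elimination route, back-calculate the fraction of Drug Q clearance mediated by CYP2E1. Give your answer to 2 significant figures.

Call the CYP2E1 fraction fm. After the interaction, CL_new/CL_old = fm × 5.3 + (1 − fm).
AUC ratio = 1 / (new CL fraction), so new CL fraction = 1 / 0.313 = 3.195.
fm × 5.3 + 1 − fm = 3.195  ⇒  fm × (5.3 − 1) = 2.195  ⇒  fm = 0.51.

0.51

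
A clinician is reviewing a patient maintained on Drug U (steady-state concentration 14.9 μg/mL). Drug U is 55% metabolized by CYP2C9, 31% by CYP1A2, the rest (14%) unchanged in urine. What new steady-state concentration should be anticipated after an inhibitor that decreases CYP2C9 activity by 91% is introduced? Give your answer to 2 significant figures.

The CYP2C9 pathway (55% of clearance) is reduced to 0.09× activity: 0.55 × 0.09 = 0.0495.
CYP1A2 (31%) and the residual 14% are unaffected.
Relative clearance = 0.0495 + 0.31 + 0.14 = 0.4995.
Steady-state concentration ∝ 1/CL, so new value = 14.9 / 0.4995 = 30 μg/mL.

30 μg/mL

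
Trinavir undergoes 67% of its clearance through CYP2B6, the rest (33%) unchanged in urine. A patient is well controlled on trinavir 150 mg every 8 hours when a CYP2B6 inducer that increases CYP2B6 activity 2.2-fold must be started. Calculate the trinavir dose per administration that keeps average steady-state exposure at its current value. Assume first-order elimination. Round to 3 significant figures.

The CYP2B6 pathway (67% of clearance) is boosted to 2.2× activity: 0.67 × 2.2 = 1.474.
The remaining 33% of clearance is unaffected.
CL_new/CL_old = 1.474 + 0.33 = 1.804.
Css,avg = (dose rate)/CL, so holding Css fixed requires dose ∝ CL: 150 × 1.804 = 271 mg.

271 mg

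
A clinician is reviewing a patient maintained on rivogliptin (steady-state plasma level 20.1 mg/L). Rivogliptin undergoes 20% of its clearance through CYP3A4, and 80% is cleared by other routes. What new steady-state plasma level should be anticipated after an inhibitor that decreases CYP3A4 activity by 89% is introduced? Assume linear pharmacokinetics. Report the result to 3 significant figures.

The CYP3A4 pathway (20% of clearance) is reduced to 0.11× activity: 0.2 × 0.11 = 0.022.
Non-CYP routes (80%) are unchanged.
Relative clearance = 0.022 + 0.8 = 0.822.
Steady-state plasma level ∝ 1/CL, so new value = 20.1 / 0.822 = 24.5 mg/L.

24.5 mg/L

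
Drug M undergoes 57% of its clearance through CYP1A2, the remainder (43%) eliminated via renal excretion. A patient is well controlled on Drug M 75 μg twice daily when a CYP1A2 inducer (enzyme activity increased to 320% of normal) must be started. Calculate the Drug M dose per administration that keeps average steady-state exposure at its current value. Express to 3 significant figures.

The CYP1A2 pathway (57% of clearance) is boosted to 3.2× activity: 0.57 × 3.2 = 1.824.
Non-CYP routes (43%) are unchanged.
New clearance relative to baseline: 1.824 + 0.43 = 2.254.
Exposure is unchanged when dose changes in proportion to clearance. New dose = 75 μg × 2.254 = 169 μg.

169 μg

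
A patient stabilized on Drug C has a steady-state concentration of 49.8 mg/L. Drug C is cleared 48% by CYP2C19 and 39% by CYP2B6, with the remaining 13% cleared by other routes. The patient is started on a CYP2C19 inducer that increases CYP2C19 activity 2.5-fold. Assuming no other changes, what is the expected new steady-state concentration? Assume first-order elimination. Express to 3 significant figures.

The CYP2C19 pathway (48% of clearance) is boosted to 2.5× activity: 0.48 × 2.5 = 1.2.
CYP2B6 (39%) and the residual 13% are unaffected.
Relative clearance = 1.2 + 0.39 + 0.13 = 1.72.
New steady-state concentration = baseline ÷ relative clearance = 49.8 / 1.72 = 29.0 mg/L.

29.0 mg/L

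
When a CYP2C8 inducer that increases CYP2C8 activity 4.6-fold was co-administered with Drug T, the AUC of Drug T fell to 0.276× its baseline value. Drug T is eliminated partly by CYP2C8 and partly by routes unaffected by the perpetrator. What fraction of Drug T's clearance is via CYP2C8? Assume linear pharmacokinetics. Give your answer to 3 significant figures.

0.729

Call the CYP2C8 fraction fm. After the interaction, CL_new/CL_old = fm × 4.6 + (1 − fm).
AUC ratio = 1 / (new CL fraction), so new CL fraction = 1 / 0.276 = 3.623.
fm × 4.6 + 1 − fm = 3.623  ⇒  fm × (4.6 − 1) = 2.623  ⇒  fm = 0.729.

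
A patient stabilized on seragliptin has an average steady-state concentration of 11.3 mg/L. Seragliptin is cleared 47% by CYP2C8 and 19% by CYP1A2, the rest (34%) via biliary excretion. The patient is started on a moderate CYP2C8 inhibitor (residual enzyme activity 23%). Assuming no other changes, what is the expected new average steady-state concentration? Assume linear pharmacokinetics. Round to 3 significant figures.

CYP2C8: 0.47 × 0.23 = 0.1081
CYP1A2: 0.19 (unchanged)
Other: 0.34 (unchanged)
Relative clearance = 0.1081 + 0.19 + 0.34 = 0.6381.
Average steady-state concentration ∝ 1/CL, so new value = 11.3 / 0.6381 = 17.7 mg/L.

17.7 mg/L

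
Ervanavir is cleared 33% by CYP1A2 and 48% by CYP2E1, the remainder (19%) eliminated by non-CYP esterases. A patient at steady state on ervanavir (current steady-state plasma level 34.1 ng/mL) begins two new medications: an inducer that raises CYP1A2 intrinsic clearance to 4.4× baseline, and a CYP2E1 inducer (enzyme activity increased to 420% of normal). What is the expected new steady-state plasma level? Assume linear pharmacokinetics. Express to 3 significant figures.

9.32 ng/mL

The CYP1A2 pathway (33% of clearance) increases to 4.4× activity: 0.33 × 4.4 = 1.452.
The CYP2E1 pathway (48% of clearance) increases to 4.2× activity: 0.48 × 4.2 = 2.016.
Non-CYP routes (19%) are unchanged.
Relative clearance = 1.452 + 2.016 + 0.19 = 3.658.
Steady-state plasma level ∝ 1/CL: new value = 34.1 / 3.658 = 9.32 ng/mL.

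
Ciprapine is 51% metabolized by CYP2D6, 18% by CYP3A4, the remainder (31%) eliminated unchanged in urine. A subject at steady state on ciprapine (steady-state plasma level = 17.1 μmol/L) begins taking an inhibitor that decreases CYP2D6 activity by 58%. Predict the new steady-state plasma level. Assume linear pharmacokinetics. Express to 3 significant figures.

CYP2D6: 0.51 × 0.42 = 0.2142
CYP3A4: 0.18 (unchanged)
Other: 0.31 (unchanged)
CL_new/CL_old = 0.2142 + 0.18 + 0.31 = 0.7042.
New steady-state plasma level = baseline ÷ relative clearance = 17.1 / 0.7042 = 24.3 μmol/L.

24.3 μmol/L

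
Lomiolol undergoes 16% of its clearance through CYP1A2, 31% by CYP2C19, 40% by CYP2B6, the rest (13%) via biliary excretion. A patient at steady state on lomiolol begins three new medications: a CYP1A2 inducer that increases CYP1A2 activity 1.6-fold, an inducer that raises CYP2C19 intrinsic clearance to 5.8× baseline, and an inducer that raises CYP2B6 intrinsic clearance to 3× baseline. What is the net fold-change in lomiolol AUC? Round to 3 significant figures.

The CYP1A2 pathway (16% of clearance) increases to 1.6× activity: 0.16 × 1.6 = 0.256.
The CYP2C19 pathway (31% of clearance) rises to 5.8× activity: 0.31 × 5.8 = 1.798.
The CYP2B6 pathway (40% of clearance) is boosted to 3× activity: 0.4 × 3 = 1.2.
Non-CYP routes (13%) are unchanged.
Relative clearance = 0.256 + 1.798 + 1.2 + 0.13 = 3.384.
Net AUC ratio = 1 / 3.384 = 0.296.

0.296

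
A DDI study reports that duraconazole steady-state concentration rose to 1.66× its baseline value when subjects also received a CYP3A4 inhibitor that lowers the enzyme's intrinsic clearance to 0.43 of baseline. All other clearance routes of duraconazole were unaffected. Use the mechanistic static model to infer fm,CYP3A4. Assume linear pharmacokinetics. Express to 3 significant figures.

Let fm be the CYP3A4 fraction. New clearance relative to baseline = fm × 0.43 + (1 − fm).
Steady-state concentration ratio = 1 / (new CL fraction), so new CL fraction = 1 / 1.66 = 0.6024.
fm × 0.43 + 1 − fm = 0.6024  ⇒  fm × (0.43 − 1) = −0.3976  ⇒  fm = 0.698.

0.698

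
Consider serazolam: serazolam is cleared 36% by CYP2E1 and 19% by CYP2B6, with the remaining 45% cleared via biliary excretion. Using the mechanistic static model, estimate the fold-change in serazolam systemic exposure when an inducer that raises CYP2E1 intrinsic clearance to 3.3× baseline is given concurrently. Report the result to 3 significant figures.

0.547

The CYP2E1 pathway (36% of clearance) rises to 3.3× activity: 0.36 × 3.3 = 1.188.
CYP2B6 (19%) and the residual 45% are unaffected.
New clearance relative to baseline: 1.188 + 0.19 + 0.45 = 1.828.
Systemic exposure is inversely proportional to clearance, so the fold-change is 1 / 1.828 = 0.547.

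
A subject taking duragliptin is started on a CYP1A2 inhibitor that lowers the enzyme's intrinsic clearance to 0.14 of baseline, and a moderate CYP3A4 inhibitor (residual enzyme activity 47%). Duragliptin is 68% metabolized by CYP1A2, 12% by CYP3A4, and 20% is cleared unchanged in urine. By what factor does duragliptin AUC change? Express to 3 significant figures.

The CYP1A2 pathway (68% of clearance) drops to 0.14× activity: 0.68 × 0.14 = 0.0952.
The CYP3A4 pathway (12% of clearance) drops to 0.47× activity: 0.12 × 0.47 = 0.0564.
Non-CYP routes (20%) are unchanged.
CL_new/CL_old = 0.0952 + 0.0564 + 0.2 = 0.3516.
Because AUC varies inversely with clearance, the combined effect is 1 / 0.3516 = 2.84.

2.84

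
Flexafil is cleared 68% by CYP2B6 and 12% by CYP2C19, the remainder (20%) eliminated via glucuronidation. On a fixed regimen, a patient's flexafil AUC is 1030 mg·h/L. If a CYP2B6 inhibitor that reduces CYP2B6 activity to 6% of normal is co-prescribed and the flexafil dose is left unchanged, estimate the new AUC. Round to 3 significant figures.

2.85 × 10³ mg·h/L

The CYP2B6 pathway (68% of clearance) falls to 0.06× activity: 0.68 × 0.06 = 0.0408.
CYP2C19 (12%) and the residual 20% are unaffected.
CL_new/CL_old = 0.0408 + 0.12 + 0.2 = 0.3608.
With dosing unchanged, AUC scales as 1/CL: 1030 / 0.3608 = 2.85 × 10³ mg·h/L.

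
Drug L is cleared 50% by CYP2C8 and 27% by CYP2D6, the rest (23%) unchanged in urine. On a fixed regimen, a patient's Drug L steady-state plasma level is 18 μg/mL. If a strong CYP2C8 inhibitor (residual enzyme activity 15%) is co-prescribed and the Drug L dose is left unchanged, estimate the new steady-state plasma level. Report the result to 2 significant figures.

The CYP2C8 pathway (50% of clearance) drops to 0.15× activity: 0.5 × 0.15 = 0.075.
CYP2D6 (27%) and the residual 23% are unaffected.
Relative clearance = 0.075 + 0.27 + 0.23 = 0.575.
Steady-state plasma level ∝ 1/CL, so new value = 18 / 0.575 = 31 μg/mL.

31 μg/mL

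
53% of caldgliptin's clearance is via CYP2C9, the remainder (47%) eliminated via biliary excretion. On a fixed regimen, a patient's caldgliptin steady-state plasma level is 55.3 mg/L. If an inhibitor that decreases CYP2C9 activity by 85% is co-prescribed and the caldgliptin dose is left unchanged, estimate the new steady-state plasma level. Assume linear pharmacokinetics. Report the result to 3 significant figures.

The CYP2C9 pathway (53% of clearance) falls to 0.15× activity: 0.53 × 0.15 = 0.0795.
Non-CYP routes (47%) are unchanged.
New clearance relative to baseline: 0.0795 + 0.47 = 0.5495.
With dosing unchanged, steady-state plasma level scales as 1/CL: 55.3 / 0.5495 = 101 mg/L.

101 mg/L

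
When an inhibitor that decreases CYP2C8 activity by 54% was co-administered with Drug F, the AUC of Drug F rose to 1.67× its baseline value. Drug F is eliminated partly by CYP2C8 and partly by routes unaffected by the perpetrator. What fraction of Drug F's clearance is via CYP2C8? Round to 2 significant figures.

Let x = fm,CYP2C8. Because AUC ∝ 1/CL, relative clearance fell to 1/1.67 = 0.5988.
Only the CYP2C8 route changed, so 0.5988 = x·0.46 + (1 − x), giving x = 0.74.

0.74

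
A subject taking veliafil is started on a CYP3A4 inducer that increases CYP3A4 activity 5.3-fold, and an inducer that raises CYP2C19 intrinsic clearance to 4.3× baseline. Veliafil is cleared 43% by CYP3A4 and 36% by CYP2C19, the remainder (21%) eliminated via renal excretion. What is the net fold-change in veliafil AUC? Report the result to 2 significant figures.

0.25

The CYP3A4 pathway (43% of clearance) increases to 5.3× activity: 0.43 × 5.3 = 2.279.
The CYP2C19 pathway (36% of clearance) increases to 4.3× activity: 0.36 × 4.3 = 1.548.
The remaining 21% of clearance is unaffected.
New clearance relative to baseline: 2.279 + 1.548 + 0.21 = 4.037.
Because AUC varies inversely with clearance, the combined effect is 1 / 4.037 = 0.25.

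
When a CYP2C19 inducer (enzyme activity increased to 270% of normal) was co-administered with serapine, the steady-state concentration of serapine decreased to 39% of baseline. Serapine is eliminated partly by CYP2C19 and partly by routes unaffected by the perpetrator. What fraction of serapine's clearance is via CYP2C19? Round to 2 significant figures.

0.92

Let fm be the CYP2C19 fraction. New clearance relative to baseline = fm × 2.7 + (1 − fm).
Steady-state concentration ratio = 1 / (new CL fraction), so new CL fraction = 1 / 0.390 = 2.564.
fm × 2.7 + 1 − fm = 2.564  ⇒  fm × (2.7 − 1) = 1.564  ⇒  fm = 0.92.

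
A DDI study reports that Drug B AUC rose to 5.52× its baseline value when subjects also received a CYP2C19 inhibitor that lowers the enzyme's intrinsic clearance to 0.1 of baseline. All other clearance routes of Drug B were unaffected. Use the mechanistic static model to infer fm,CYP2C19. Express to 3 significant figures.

CL'/CL = 1 / 5.52 = 0.1812
0.1·fm + (1 − fm) = 0.1812
fm = (0.1812 − 1) / (0.1 − 1) = 0.910

0.910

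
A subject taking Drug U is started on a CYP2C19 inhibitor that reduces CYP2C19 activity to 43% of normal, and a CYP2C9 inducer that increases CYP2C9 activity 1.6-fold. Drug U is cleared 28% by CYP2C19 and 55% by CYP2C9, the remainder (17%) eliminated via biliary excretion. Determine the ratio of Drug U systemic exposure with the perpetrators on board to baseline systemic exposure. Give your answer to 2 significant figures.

CYP2C19: 0.28 × 0.43 = 0.1204
CYP2C9: 0.55 × 1.6 = 0.88
Other: 0.17 (unchanged)
New clearance relative to baseline: 0.1204 + 0.88 + 0.17 = 1.1704.
Because systemic exposure varies inversely with clearance, the combined effect is 1 / 1.1704 = 0.85.

0.85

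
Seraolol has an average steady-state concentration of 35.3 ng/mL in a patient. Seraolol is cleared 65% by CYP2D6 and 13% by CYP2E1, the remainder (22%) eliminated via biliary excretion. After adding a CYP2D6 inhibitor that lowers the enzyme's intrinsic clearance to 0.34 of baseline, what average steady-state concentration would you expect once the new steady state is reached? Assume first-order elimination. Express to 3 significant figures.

CYP2D6: 0.65 × 0.34 = 0.221
CYP2E1: 0.13 (unchanged)
Other: 0.22 (unchanged)
New clearance relative to baseline: 0.221 + 0.13 + 0.22 = 0.571.
Average steady-state concentration ∝ 1/CL, so new value = 35.3 / 0.571 = 61.8 ng/mL.

61.8 ng/mL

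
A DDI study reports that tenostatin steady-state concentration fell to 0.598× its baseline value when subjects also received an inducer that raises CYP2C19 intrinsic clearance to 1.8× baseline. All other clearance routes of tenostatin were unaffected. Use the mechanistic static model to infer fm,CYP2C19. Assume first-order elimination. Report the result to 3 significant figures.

0.840

Write x for the fraction cleared via CYP2C19. The observed steady-state concentration change means clearance rose to 1/0.598 = 1.672 of baseline.
Setting x·1.8 + (1 − x) = 1.672 and solving: x = (1.672 − 1)/(1.8 − 1) = 0.840.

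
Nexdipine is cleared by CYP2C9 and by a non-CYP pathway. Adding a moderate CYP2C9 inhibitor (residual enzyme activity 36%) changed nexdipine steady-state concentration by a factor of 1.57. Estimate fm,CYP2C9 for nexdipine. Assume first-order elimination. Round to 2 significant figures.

CL'/CL = 1 / 1.57 = 0.6369
0.36·fm + (1 − fm) = 0.6369
fm = (0.6369 − 1) / (0.36 − 1) = 0.57

0.57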